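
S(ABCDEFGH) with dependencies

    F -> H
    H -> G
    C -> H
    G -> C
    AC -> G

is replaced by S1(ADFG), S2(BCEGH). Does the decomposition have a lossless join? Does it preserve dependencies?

Lossless test: (G)⁺ = {CGH}, which is a superkey of neither fragment — lossy.
Dependency preservation: F → H; AC → G are not contained in any single fragment, but the restricted closure of each left-hand side across the fragments still reaches the right-hand side; the remaining FDs each lie inside some fragment. All dependencies are preserved.

lossy but dependency-preserving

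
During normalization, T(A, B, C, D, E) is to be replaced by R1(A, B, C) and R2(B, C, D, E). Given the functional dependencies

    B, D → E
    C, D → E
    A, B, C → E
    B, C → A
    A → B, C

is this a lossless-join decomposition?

Yes

Common attributes: R1 ∩ R2 = {B, C}.
Closure of {B, C}: B, C → A applies, adding A; A, B, C → E applies, adding E. So (B, C)⁺ = {A, B, C, E}.
This closure contains every attribute of R1, so R1 ∩ R2 → R1. The join is lossless.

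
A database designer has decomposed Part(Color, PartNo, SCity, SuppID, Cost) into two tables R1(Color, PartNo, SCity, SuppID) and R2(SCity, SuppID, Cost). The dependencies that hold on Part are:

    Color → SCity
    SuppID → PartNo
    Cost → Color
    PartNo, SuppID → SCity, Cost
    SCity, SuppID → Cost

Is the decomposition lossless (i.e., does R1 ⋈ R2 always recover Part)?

Common attributes: R1 ∩ R2 = {SCity, SuppID}.
Closure of {SCity, SuppID}: SuppID → PartNo applies, adding PartNo; PartNo, SuppID → SCity, Cost applies, adding Cost; Cost → Color applies, adding Color. So (SCity, SuppID)⁺ = {Color, PartNo, SCity, SuppID, Cost}.
This closure contains every attribute of R1, so R1 ∩ R2 → R1. The join is lossless.

Yes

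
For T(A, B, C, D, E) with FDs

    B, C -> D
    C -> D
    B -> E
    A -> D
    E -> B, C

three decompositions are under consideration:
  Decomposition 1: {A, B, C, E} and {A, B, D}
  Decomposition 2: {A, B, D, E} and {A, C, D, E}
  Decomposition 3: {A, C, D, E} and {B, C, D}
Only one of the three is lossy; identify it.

Decomposition 3

Decomposition 1: common = {A, B}, closure = {A, B, C, D, E} → lossless.
Decomposition 2: common = {A, D, E}, closure = {A, B, C, D, E} → lossless.
Decomposition 3: common = {C, D}, closure = {C, D} → lossy.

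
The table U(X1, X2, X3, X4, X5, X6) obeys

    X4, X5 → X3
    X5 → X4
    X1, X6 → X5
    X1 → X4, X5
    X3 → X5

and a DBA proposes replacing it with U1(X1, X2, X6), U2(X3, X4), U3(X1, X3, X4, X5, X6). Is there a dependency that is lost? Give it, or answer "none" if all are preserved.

X4, X5 → X3 lies within U3.
X5 → X4 lies within U3.
X1, X6 → X5 lies within U3.
X1 → X4, X5 lies within U3.
X3 → X5 lies within U3.
Every dependency is enforceable on the fragments, so the decomposition is dependency-preserving.

none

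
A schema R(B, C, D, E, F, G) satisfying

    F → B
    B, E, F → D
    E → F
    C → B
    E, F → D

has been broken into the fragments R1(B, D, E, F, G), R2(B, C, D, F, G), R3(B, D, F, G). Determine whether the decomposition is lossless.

No

Chase test. Columns are B, C, D, E, F, G; row i has aⱼ where attribute j ∈ Ri, else bᵢⱼ.
Initial tableau (one row per fragment):
  row 1: a1 b12 a3 a4 a5 a6
  row 2: a1 a2 a3 b24 a5 a6
  row 3: a1 b32 a3 b34 a5 a6
No row becomes fully distinguished — the join is lossy.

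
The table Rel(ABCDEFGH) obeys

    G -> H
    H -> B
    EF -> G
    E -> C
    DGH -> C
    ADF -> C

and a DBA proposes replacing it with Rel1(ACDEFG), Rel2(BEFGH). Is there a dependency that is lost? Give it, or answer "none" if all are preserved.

none

G → H lies within Rel2.
H → B lies within Rel2.
EF → G lies within Rel1.
E → C lies within Rel1.
DGH → C: restricted closure across fragments reaches C.
ADF → C lies within Rel1.
Every dependency is enforceable on the fragments, so the decomposition is dependency-preserving.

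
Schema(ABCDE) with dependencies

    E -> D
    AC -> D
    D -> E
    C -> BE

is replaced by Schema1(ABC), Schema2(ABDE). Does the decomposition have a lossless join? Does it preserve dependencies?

Lossless test: (AB)⁺ = {AB}, which is a superkey of neither fragment — lossy.
Dependency preservation: the restricted closure of {AC} across the fragments never reaches {D}, so AC → D cannot be enforced without a join — not preserved.

lossy and not dependency-preserving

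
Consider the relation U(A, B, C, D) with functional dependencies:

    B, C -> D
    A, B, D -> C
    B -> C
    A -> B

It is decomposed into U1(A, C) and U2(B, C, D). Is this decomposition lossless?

Common attributes: U1 ∩ U2 = {C}.
No dependency enlarges {C}, so (C)⁺ = {C}.
The closure contains neither all of U1 = {A, C} nor all of U2 = {B, C, D}, so the common attributes are not a superkey of either fragment. The join is lossy.

No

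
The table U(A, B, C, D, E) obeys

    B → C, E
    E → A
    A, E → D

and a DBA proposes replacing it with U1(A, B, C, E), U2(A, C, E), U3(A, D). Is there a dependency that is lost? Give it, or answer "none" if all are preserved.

Check A, E → D: no single fragment contains all of {A, D, E}, and the restricted closure of {A, E} across the fragments never reaches {D}.
B → C, E is preserved.
E → A is preserved.

A, E → D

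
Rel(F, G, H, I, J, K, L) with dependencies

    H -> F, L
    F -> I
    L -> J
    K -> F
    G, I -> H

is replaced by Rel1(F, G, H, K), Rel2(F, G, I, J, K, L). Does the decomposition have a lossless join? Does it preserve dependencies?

lossless but not dependency-preserving

Lossless test: (F, G, K)⁺ = {F, G, H, I, J, K, L}, which contains all of one fragment — lossless.
Dependency preservation: the restricted closure of {H} across the fragments never reaches {F, L}, so H → F, L cannot be enforced without a join — not preserved.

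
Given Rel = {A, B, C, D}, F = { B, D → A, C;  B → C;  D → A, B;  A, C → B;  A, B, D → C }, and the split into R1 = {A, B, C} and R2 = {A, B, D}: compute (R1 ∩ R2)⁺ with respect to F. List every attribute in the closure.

R1 ∩ R2 = {A, B}.
B → C applies, adding C
Closure: {A, B, C}.

A, B, C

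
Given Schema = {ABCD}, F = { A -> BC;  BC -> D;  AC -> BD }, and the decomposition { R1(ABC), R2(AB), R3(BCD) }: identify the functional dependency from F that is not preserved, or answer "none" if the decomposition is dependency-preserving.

none

A → BC lies within R1.
BC → D lies within R3.
AC → BD: restricted closure across fragments reaches BD.
Every dependency is enforceable on the fragments, so the decomposition is dependency-preserving.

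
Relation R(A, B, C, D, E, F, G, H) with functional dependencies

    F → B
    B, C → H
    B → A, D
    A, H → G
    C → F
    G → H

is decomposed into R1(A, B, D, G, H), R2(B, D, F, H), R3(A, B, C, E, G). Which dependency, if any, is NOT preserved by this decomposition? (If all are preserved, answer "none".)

Check C → F: no single fragment contains all of {C, F}, and the restricted closure of {C} across the fragments never reaches {F}.
F → B is preserved.
B, C → H is preserved.
B → A, D is preserved.
A, H → G is preserved.
G → H is preserved.

C → F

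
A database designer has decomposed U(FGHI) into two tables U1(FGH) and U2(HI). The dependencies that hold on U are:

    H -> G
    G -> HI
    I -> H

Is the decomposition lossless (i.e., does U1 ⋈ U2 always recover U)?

Yes

Common attributes: U1 ∩ U2 = {H}.
Closure of {H}: H → G applies, adding G; G → HI applies, adding I. So (H)⁺ = {GHI}.
This closure contains every attribute of U2, so U1 ∩ U2 → U2. The join is lossless.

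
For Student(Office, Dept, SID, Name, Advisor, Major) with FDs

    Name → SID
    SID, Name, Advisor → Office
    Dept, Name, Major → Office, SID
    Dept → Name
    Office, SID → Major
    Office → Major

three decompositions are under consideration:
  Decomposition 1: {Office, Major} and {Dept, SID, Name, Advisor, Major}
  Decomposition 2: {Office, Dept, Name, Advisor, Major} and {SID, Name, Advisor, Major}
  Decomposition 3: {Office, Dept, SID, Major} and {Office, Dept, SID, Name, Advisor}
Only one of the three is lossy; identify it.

Decomposition 1

Decomposition 1: common = {Major}, closure = {Major} → lossy.
Decomposition 2: common = {Name, Advisor, Major}, closure = {Office, SID, Name, Advisor, Major} → lossless.
Decomposition 3: common = {Office, Dept, SID}, closure = {Office, Dept, SID, Name, Major} → lossless.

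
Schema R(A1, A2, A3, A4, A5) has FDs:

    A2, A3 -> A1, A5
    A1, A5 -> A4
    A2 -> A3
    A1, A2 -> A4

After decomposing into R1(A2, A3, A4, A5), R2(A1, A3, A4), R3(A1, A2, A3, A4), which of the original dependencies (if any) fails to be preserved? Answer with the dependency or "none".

A1, A5 -> A4

Check A1, A5 → A4: no single fragment contains all of {A1, A4, A5}, and the restricted closure of {A1, A5} across the fragments never reaches {A4}.
A2, A3 → A1, A5 is preserved.
A2 → A3 is preserved.
A1, A2 → A4 is preserved.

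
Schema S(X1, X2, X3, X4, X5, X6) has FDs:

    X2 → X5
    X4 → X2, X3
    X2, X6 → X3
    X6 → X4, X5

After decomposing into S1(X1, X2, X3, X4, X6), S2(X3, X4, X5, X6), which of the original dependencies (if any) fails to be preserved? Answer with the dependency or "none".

Check X2 → X5: no single fragment contains all of {X2, X5}, and the restricted closure of {X2} across the fragments never reaches {X5}.
X4 → X2, X3 is preserved.
X2, X6 → X3 is preserved.
X6 → X4, X5 is preserved.

X2 → X5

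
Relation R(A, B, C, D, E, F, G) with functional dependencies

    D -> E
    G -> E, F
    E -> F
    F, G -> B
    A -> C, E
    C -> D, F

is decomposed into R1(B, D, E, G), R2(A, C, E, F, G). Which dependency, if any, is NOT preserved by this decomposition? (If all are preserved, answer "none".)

C -> D, F

Check C → D, F: no single fragment contains all of {C, D, F}, and the restricted closure of {C} across the fragments never reaches {D, F}.
D → E is preserved.
G → E, F is preserved.
E → F is preserved.
F, G → B is preserved.
A → C, E is preserved.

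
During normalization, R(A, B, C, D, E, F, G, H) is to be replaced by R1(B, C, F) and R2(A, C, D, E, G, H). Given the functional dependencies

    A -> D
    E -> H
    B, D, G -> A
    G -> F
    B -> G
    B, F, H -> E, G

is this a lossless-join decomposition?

No

Common attributes: R1 ∩ R2 = {C}.
No dependency enlarges {C}, so (C)⁺ = {C}.
The closure contains neither all of R1 = {B, C, F} nor all of R2 = {A, C, D, E, G, H}, so the common attributes are not a superkey of either fragment. The join is lossy.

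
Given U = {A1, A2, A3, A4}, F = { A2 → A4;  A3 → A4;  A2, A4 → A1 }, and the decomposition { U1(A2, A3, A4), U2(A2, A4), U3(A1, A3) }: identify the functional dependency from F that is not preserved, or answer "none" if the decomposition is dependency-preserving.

Check A2, A4 → A1: no single fragment contains all of {A1, A2, A4}, and the restricted closure of {A2, A4} across the fragments never reaches {A1}.
A2 → A4 is preserved.
A3 → A4 is preserved.

A2, A4 → A1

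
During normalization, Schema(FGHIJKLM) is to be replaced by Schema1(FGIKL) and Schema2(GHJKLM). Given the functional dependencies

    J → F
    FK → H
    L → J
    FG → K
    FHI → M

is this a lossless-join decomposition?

No

Common attributes: Schema1 ∩ Schema2 = {GKL}.
Closure of {GKL}: L → J applies, adding J; J → F applies, adding F; FK → H applies, adding H. So (GKL)⁺ = {FGHJKL}.
The closure contains neither all of Schema1 = {FGIKL} nor all of Schema2 = {GHJKLM}, so the common attributes are not a superkey of either fragment. The join is lossy.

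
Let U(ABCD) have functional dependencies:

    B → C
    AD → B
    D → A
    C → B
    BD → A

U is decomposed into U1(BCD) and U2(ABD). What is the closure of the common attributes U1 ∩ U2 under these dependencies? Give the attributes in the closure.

ABCD

U1 ∩ U2 = {BD}.
B → C applies, adding C
D → A applies, adding A
Closure: {ABCD}.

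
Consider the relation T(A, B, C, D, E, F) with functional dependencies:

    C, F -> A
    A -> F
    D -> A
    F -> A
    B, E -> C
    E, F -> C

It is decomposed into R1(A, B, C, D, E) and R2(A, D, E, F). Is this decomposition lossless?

Yes

Common attributes: R1 ∩ R2 = {A, D, E}.
Closure of {A, D, E}: A → F applies, adding F; E, F → C applies, adding C. So (A, D, E)⁺ = {A, C, D, E, F}.
This closure contains every attribute of R2, so R1 ∩ R2 → R2. The join is lossless.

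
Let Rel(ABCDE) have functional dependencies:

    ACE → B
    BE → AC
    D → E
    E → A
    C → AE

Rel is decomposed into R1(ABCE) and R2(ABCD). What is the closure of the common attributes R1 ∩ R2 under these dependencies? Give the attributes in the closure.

R1 ∩ R2 = {ABC}.
C → AE applies, adding E
Closure: {ABCE}.

ABCE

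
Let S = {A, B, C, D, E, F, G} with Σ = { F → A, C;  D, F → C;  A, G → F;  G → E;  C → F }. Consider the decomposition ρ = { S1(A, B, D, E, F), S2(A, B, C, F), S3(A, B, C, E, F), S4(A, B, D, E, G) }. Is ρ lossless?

Chase test. Columns are A, B, C, D, E, F, G; row i has aⱼ where attribute j ∈ Si, else bᵢⱼ.
Initial tableau (one row per fragment):
  row 1: a1 a2 b13 a4 a5 a6 b17
  row 2: a1 a2 a3 b24 b25 a6 b27
  row 3: a1 a2 a3 b34 a5 a6 b37
  row 4: a1 a2 b43 a4 a5 b46 a7
Rows 1 and 2 agree on F; apply F→A, C and equate their A, C entries.
No row becomes fully distinguished — the join is lossy.

No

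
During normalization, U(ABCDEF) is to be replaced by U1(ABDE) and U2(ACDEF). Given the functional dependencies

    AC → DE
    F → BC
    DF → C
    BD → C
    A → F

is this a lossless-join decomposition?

Common attributes: U1 ∩ U2 = {ADE}.
Closure of {ADE}: A → F applies, adding F; F → BC applies, adding BC. So (ADE)⁺ = {ABCDEF}.
This closure contains every attribute of U1, so U1 ∩ U2 → U1. The join is lossless.

Yes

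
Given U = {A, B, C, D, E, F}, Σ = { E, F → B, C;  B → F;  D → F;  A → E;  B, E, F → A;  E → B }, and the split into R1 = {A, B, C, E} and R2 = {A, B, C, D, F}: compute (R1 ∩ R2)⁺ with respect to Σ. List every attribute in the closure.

R1 ∩ R2 = {A, B, C}.
B → F applies, adding F
A → E applies, adding E
Closure: {A, B, C, E, F}.

A, B, C, E, F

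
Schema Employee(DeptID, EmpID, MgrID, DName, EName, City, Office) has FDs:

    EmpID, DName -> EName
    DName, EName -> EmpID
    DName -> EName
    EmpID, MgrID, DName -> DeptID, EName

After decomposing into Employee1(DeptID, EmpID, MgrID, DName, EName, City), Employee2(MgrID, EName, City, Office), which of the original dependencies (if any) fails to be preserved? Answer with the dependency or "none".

none

EmpID, DName → EName lies within Employee1.
DName, EName → EmpID lies within Employee1.
DName → EName lies within Employee1.
EmpID, MgrID, DName → DeptID, EName lies within Employee1.
Every dependency is enforceable on the fragments, so the decomposition is dependency-preserving.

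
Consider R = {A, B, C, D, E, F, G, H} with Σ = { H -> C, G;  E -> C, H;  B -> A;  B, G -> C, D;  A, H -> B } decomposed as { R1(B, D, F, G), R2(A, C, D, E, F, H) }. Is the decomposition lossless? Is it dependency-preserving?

lossy and not dependency-preserving

Lossless test: (D, F)⁺ = {D, F}, which is a superkey of neither fragment — lossy.
Dependency preservation: the restricted closure of {H} across the fragments never reaches {C, G}, so H → C, G cannot be enforced without a join — not preserved.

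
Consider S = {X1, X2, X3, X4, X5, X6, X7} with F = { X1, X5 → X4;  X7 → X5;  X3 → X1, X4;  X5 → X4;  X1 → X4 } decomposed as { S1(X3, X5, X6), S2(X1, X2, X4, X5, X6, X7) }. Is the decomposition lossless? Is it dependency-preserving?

lossy and not dependency-preserving

Lossless test: (X5, X6)⁺ = {X4, X5, X6}, which is a superkey of neither fragment — lossy.
Dependency preservation: the restricted closure of {X3} across the fragments never reaches {X1, X4}, so X3 → X1, X4 cannot be enforced without a join — not preserved.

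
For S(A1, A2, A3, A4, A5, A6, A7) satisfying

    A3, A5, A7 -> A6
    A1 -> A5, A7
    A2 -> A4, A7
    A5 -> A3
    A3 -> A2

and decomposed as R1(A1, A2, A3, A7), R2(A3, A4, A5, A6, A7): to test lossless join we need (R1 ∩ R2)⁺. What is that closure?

A2, A3, A4, A7

R1 ∩ R2 = {A3, A7}.
A3 → A2 applies, adding A2
A2 → A4, A7 applies, adding A4
Closure: {A2, A3, A4, A7}.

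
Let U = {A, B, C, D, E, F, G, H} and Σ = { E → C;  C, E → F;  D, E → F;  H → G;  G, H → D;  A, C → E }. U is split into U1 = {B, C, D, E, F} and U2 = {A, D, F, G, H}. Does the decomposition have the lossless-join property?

Common attributes: U1 ∩ U2 = {D, F}.
No dependency enlarges {D, F}, so (D, F)⁺ = {D, F}.
The closure contains neither all of U1 = {B, C, D, E, F} nor all of U2 = {A, D, F, G, H}, so the common attributes are not a superkey of either fragment. The join is lossy.

No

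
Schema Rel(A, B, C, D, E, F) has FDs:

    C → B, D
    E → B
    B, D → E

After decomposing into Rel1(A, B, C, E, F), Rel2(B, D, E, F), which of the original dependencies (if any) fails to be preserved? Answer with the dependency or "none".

Check C → B, D: no single fragment contains all of {B, C, D}, and the restricted closure of {C} across the fragments never reaches {B, D}.
E → B is preserved.
B, D → E is preserved.

C → B, D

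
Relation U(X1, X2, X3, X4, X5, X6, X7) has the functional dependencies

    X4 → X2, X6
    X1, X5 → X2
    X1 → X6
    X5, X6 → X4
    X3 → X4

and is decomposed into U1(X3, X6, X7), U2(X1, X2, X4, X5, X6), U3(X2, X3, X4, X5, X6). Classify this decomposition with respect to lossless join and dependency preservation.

lossy but dependency-preserving

Lossless test (chase): Rows 1 and 3 agree on X3; apply X3→X4 and equate their X4 entries. Rows 1 and 2 agree on X4; apply X4→X2, X6 and equate their X2, X6 entries. No row becomes fully distinguished — the join is lossy.
Dependency preservation: every FD's attributes lie within a single fragment, so each can be enforced locally — preserved.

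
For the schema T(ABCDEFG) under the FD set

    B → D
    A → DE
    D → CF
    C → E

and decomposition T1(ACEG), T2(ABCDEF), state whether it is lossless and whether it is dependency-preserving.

Lossless test: (ACE)⁺ = {ACDEF}, which is a superkey of neither fragment — lossy.
Dependency preservation: every FD's attributes lie within a single fragment, so each can be enforced locally — preserved.

lossy but dependency-preserving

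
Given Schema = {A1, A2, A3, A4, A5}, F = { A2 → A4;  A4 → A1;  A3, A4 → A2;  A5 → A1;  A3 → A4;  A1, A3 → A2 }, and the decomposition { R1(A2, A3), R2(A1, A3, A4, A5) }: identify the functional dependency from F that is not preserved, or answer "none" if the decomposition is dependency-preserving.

A2 → A4

Check A2 → A4: no single fragment contains all of {A2, A4}, and the restricted closure of {A2} across the fragments never reaches {A4}.
A4 → A1 is preserved.
A3, A4 → A2 is preserved.
A5 → A1 is preserved.
A3 → A4 is preserved.
A1, A3 → A2 is preserved.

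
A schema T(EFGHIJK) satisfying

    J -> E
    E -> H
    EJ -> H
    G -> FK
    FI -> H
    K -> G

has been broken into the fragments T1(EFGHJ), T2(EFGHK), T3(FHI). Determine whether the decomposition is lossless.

No

Chase test. Columns are EFGHIJK; row i has aⱼ where attribute j ∈ Ti, else bᵢⱼ.
Initial tableau (one row per fragment):
  row 1: a1 a2 a3 a4 b15 a6 b17
  row 2: a1 a2 a3 a4 b25 b26 a7
  row 3: b31 a2 b33 a4 a5 b36 b37
Rows 1 and 2 agree on G; apply G→FK and equate their FK entries.
No row becomes fully distinguished — the join is lossy.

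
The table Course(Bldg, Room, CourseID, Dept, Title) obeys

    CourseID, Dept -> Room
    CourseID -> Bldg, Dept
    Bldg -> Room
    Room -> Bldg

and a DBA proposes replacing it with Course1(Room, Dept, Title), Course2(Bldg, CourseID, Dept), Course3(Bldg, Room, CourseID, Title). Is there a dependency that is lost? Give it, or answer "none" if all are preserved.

CourseID, Dept → Room: restricted closure across fragments reaches Room.
CourseID → Bldg, Dept lies within Course2.
Bldg → Room lies within Course3.
Room → Bldg lies within Course3.
Every dependency is enforceable on the fragments, so the decomposition is dependency-preserving.

none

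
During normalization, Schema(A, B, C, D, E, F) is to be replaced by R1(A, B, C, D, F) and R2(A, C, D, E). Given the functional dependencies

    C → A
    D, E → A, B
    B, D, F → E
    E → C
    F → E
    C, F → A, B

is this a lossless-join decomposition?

Common attributes: R1 ∩ R2 = {A, C, D}.
No dependency enlarges {A, C, D}, so (A, C, D)⁺ = {A, C, D}.
The closure contains neither all of R1 = {A, B, C, D, F} nor all of R2 = {A, C, D, E}, so the common attributes are not a superkey of either fragment. The join is lossy.

No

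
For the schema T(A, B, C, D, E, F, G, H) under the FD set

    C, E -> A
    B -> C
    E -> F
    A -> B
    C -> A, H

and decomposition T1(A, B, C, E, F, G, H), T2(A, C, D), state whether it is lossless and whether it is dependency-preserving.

lossy but dependency-preserving

Lossless test: (A, C)⁺ = {A, B, C, H}, which is a superkey of neither fragment — lossy.
Dependency preservation: every FD's attributes lie within a single fragment, so each can be enforced locally — preserved.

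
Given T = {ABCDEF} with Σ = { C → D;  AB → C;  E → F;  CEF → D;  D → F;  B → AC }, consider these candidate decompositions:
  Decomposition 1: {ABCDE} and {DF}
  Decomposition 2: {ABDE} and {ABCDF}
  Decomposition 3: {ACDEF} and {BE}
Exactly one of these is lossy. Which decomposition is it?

Decomposition 1: common = {D}, closure = {DF} → lossless.
Decomposition 2: common = {ABD}, closure = {ABCDF} → lossless.
Decomposition 3: common = {E}, closure = {EF} → lossy.

Decomposition 3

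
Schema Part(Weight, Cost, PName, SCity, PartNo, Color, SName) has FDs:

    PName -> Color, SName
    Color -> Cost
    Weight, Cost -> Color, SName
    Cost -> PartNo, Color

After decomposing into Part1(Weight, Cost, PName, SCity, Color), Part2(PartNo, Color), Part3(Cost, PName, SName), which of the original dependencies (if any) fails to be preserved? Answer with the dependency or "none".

Weight, Cost -> Color, SName

Check Weight, Cost → Color, SName: no single fragment contains all of {Weight, Cost, Color, SName}, and the restricted closure of {Weight, Cost} across the fragments never reaches {Color, SName}.
PName → Color, SName is preserved.
Color → Cost is preserved.
Cost → PartNo, Color is preserved.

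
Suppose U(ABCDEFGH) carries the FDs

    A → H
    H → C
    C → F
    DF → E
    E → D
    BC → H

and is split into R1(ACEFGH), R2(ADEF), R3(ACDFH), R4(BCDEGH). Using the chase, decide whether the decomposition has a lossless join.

No

Chase test. Columns are ABCDEFGH; row i has aⱼ where attribute j ∈ Ri, else bᵢⱼ.
Initial tableau (one row per fragment):
  row 1: a1 b12 a3 b14 a5 a6 a7 a8
  row 2: a1 b22 b23 a4 a5 a6 b27 b28
  row 3: a1 b32 a3 a4 b35 a6 b37 a8
  row 4: b41 a2 a3 a4 a5 b46 a7 a8
Rows 1 and 2 agree on A; apply A→H and equate their H entries.
Rows 1 and 2 agree on H; apply H→C and equate their C entries.
Rows 1 and 4 agree on C; apply C→F and equate their F entries.
Rows 2 and 3 agree on DF; apply DF→E and equate their E entries.
Rows 1 and 2 agree on E; apply E→D and equate their D entries.
No row becomes fully distinguished — the join is lossy.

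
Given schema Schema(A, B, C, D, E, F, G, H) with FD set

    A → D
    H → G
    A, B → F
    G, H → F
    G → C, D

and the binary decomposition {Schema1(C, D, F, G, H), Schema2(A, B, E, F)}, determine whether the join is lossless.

Common attributes: Schema1 ∩ Schema2 = {F}.
No dependency enlarges {F}, so (F)⁺ = {F}.
The closure contains neither all of Schema1 = {C, D, F, G, H} nor all of Schema2 = {A, B, E, F}, so the common attributes are not a superkey of either fragment. The join is lossy.

No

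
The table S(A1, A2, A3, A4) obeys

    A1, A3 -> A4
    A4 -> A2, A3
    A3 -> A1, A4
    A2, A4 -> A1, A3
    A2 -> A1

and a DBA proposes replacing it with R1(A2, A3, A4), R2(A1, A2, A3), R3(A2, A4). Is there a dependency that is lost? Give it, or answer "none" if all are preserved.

A1, A3 → A4: restricted closure across fragments reaches A4.
A4 → A2, A3 lies within R1.
A3 → A1, A4: restricted closure across fragments reaches A1, A4.
A2, A4 → A1, A3: restricted closure across fragments reaches A1, A3.
A2 → A1 lies within R2.
Every dependency is enforceable on the fragments, so the decomposition is dependency-preserving.

none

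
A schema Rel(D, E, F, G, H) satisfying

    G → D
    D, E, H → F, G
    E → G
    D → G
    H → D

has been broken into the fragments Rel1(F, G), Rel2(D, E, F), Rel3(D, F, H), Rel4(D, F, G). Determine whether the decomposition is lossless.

Chase test. Columns are D, E, F, G, H; row i has aⱼ where attribute j ∈ Reli, else bᵢⱼ.
Initial tableau (one row per fragment):
  row 1: b11 b12 a3 a4 b15
  row 2: a1 a2 a3 b24 b25
  row 3: a1 b32 a3 b34 a5
  row 4: a1 b42 a3 a4 b45
Rows 1 and 4 agree on G; apply G→D and equate their D entries.
Rows 1 and 2 agree on D; apply D→G and equate their G entries.
Rows 1 and 3 agree on D; apply D→G and equate their G entries.
No row becomes fully distinguished — the join is lossy.

No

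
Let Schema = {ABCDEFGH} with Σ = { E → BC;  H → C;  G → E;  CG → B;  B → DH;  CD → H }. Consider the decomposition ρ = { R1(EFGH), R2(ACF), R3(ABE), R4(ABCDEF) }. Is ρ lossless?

No

Chase test. Columns are ABCDEFGH; row i has aⱼ where attribute j ∈ Ri, else bᵢⱼ.
Initial tableau (one row per fragment):
  row 1: b11 b12 b13 b14 a5 a6 a7 a8
  row 2: a1 b22 a3 b24 b25 a6 b27 b28
  row 3: a1 a2 b33 b34 a5 b36 b37 b38
  row 4: a1 a2 a3 a4 a5 a6 b47 b48
Rows 1 and 3 agree on E; apply E→BC and equate their BC entries.
Rows 1 and 4 agree on E; apply E→BC and equate their BC entries.
Rows 1 and 3 agree on B; apply B→DH and equate their DH entries.
Rows 1 and 4 agree on B; apply B→DH and equate their DH entries.
No row becomes fully distinguished — the join is lossy.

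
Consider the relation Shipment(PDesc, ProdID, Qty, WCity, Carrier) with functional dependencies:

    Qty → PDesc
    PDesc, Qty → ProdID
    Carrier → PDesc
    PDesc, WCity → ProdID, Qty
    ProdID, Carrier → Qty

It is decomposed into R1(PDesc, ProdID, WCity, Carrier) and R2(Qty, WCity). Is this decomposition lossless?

Common attributes: R1 ∩ R2 = {WCity}.
No dependency enlarges {WCity}, so (WCity)⁺ = {WCity}.
The closure contains neither all of R1 = {PDesc, ProdID, WCity, Carrier} nor all of R2 = {Qty, WCity}, so the common attributes are not a superkey of either fragment. The join is lossy.

No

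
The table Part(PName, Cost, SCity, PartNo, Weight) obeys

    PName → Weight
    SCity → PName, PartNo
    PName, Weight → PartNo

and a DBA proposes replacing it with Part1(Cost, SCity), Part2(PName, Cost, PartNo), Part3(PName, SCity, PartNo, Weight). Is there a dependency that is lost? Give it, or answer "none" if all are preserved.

none

PName → Weight lies within Part3.
SCity → PName, PartNo lies within Part3.
PName, Weight → PartNo lies within Part3.
Every dependency is enforceable on the fragments, so the decomposition is dependency-preserving.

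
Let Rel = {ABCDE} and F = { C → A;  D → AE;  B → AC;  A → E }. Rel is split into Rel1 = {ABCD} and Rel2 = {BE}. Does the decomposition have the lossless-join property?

Yes

Common attributes: Rel1 ∩ Rel2 = {B}.
Closure of {B}: B → AC applies, adding AC; A → E applies, adding E. So (B)⁺ = {ABCE}.
This closure contains every attribute of Rel2, so Rel1 ∩ Rel2 → Rel2. The join is lossless.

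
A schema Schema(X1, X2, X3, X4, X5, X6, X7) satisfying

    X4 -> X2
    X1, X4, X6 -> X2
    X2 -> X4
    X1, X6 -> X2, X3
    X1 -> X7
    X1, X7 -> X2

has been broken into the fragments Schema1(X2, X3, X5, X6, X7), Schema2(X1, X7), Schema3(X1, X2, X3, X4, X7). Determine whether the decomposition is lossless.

No

Chase test. Columns are X1, X2, X3, X4, X5, X6, X7; row i has aⱼ where attribute j ∈ Schemai, else bᵢⱼ.
Initial tableau (one row per fragment):
  row 1: b11 a2 a3 b14 a5 a6 a7
  row 2: a1 b22 b23 b24 b25 b26 a7
  row 3: a1 a2 a3 a4 b35 b36 a7
Rows 1 and 3 agree on X2; apply X2→X4 and equate their X4 entries.
Rows 2 and 3 agree on X1, X7; apply X1, X7→X2 and equate their X2 entries.
Rows 1 and 2 agree on X2; apply X2→X4 and equate their X4 entries.
No row becomes fully distinguished — the join is lossy.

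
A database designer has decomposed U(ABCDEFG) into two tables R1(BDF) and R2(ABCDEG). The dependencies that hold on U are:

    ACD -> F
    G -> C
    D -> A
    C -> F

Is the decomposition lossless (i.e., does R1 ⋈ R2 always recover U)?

Common attributes: R1 ∩ R2 = {BD}.
Closure of {BD}: D → A applies, adding A. So (BD)⁺ = {ABD}.
The closure contains neither all of R1 = {BDF} nor all of R2 = {ABCDEG}, so the common attributes are not a superkey of either fragment. The join is lossy.

No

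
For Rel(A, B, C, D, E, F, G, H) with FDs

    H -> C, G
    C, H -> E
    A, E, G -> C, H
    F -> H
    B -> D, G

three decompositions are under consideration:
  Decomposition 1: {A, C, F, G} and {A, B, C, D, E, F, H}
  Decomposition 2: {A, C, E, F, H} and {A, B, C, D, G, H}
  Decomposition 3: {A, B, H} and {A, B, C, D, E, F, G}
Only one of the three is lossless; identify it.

Decomposition 1: common = {A, C, F}, closure = {A, C, E, F, G, H} → lossless.
Decomposition 2: common = {A, C, H}, closure = {A, C, E, G, H} → lossy.
Decomposition 3: common = {A, B}, closure = {A, B, D, G} → lossy.

Decomposition 1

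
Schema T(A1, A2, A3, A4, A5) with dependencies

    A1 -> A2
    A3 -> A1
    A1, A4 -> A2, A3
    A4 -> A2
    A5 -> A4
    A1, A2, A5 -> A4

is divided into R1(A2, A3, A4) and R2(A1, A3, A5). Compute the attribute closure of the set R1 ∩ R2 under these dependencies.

R1 ∩ R2 = {A3}.
A3 → A1 applies, adding A1
A1 → A2 applies, adding A2
Closure: {A1, A2, A3}.

A1, A2, A3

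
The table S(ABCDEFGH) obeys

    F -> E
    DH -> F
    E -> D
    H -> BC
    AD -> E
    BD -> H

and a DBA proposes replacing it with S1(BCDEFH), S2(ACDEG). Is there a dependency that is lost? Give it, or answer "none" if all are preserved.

F → E lies within S1.
DH → F lies within S1.
E → D lies within S1.
H → BC lies within S1.
AD → E lies within S2.
BD → H lies within S1.
Every dependency is enforceable on the fragments, so the decomposition is dependency-preserving.

none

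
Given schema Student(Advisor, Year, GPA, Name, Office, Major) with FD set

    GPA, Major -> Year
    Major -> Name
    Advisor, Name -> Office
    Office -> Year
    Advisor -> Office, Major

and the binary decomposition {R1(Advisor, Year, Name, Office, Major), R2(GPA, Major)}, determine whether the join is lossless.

Common attributes: R1 ∩ R2 = {Major}.
Closure of {Major}: Major → Name applies, adding Name. So (Major)⁺ = {Name, Major}.
The closure contains neither all of R1 = {Advisor, Year, Name, Office, Major} nor all of R2 = {GPA, Major}, so the common attributes are not a superkey of either fragment. The join is lossy.

No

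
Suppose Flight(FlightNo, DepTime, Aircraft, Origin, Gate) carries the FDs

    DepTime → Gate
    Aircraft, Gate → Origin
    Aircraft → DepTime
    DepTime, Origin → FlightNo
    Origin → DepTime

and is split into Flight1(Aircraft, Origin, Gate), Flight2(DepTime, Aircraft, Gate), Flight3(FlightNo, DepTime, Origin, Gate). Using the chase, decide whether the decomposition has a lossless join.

Chase test. Columns are FlightNo, DepTime, Aircraft, Origin, Gate; row i has aⱼ where attribute j ∈ Flighti, else bᵢⱼ.
Initial tableau (one row per fragment):
  row 1: b11 b12 a3 a4 a5
  row 2: b21 a2 a3 b24 a5
  row 3: a1 a2 b33 a4 a5
Rows 1 and 2 agree on Aircraft, Gate; apply Aircraft, Gate→Origin and equate their Origin entries.
Rows 1 and 2 agree on Aircraft; apply Aircraft→DepTime and equate their DepTime entries.
Rows 1 and 2 agree on DepTime, Origin; apply DepTime, Origin→FlightNo and equate their FlightNo entries.
Rows 1 and 3 agree on DepTime, Origin; apply DepTime, Origin→FlightNo and equate their FlightNo entries.
Row 1 is now all distinguished symbols — the join is lossless.

Yes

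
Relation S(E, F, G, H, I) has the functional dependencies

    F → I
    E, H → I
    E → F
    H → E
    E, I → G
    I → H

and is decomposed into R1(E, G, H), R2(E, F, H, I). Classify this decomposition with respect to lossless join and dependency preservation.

lossless and dependency-preserving

Lossless test: (E, H)⁺ = {E, F, G, H, I}, which contains all of one fragment — lossless.
Dependency preservation: E, I → G is not contained in any single fragment, but the restricted closure of its left-hand side across the fragments still reaches the right-hand side; the remaining FDs each lie inside some fragment. All dependencies are preserved.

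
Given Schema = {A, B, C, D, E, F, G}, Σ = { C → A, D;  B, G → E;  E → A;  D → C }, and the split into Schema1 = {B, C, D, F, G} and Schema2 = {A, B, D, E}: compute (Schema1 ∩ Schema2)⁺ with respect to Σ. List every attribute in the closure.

Schema1 ∩ Schema2 = {B, D}.
D → C applies, adding C
C → A, D applies, adding A
Closure: {A, B, C, D}.

A, B, C, D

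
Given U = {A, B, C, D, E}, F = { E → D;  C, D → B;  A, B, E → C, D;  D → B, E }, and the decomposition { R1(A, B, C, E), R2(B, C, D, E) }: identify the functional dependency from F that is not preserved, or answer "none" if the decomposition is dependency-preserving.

E → D lies within R2.
C, D → B lies within R2.
A, B, E → C, D: restricted closure across fragments reaches C, D.
D → B, E lies within R2.
Every dependency is enforceable on the fragments, so the decomposition is dependency-preserving.

none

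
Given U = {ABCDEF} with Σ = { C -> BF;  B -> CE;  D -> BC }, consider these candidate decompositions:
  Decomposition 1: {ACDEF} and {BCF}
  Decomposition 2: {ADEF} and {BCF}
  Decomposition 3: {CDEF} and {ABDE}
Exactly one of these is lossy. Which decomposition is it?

Decomposition 1: common = {CF}, closure = {BCEF} → lossless.
Decomposition 2: common = {F}, closure = {F} → lossy.
Decomposition 3: common = {DE}, closure = {BCDEF} → lossless.

Decomposition 2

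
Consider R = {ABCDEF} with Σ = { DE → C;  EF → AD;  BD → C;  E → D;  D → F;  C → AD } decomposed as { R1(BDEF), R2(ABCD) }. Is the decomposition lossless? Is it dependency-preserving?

lossless but not dependency-preserving

Lossless test: (BD)⁺ = {ABCDF}, which contains all of one fragment — lossless.
Dependency preservation: the restricted closure of {DE} across the fragments never reaches {C}, so DE → C cannot be enforced without a join — not preserved.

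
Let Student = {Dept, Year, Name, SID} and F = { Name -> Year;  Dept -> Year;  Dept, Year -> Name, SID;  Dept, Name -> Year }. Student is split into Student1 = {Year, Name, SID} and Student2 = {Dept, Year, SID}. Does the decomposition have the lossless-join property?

No

Common attributes: Student1 ∩ Student2 = {Year, SID}.
No dependency enlarges {Year, SID}, so (Year, SID)⁺ = {Year, SID}.
The closure contains neither all of Student1 = {Year, Name, SID} nor all of Student2 = {Dept, Year, SID}, so the common attributes are not a superkey of either fragment. The join is lossy.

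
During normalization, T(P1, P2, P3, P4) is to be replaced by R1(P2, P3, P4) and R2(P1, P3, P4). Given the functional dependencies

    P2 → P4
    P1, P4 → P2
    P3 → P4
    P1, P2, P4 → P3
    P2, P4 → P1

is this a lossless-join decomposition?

Common attributes: R1 ∩ R2 = {P3, P4}.
No dependency enlarges {P3, P4}, so (P3, P4)⁺ = {P3, P4}.
The closure contains neither all of R1 = {P2, P3, P4} nor all of R2 = {P1, P3, P4}, so the common attributes are not a superkey of either fragment. The join is lossy.

No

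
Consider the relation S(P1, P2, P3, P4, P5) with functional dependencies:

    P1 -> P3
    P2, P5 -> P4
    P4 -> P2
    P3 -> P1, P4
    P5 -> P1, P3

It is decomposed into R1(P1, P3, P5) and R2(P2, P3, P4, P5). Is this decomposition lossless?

Yes

Common attributes: R1 ∩ R2 = {P3, P5}.
Closure of {P3, P5}: P3 → P1, P4 applies, adding P1, P4; P4 → P2 applies, adding P2. So (P3, P5)⁺ = {P1, P2, P3, P4, P5}.
This closure contains every attribute of R1, so R1 ∩ R2 → R1. The join is lossless.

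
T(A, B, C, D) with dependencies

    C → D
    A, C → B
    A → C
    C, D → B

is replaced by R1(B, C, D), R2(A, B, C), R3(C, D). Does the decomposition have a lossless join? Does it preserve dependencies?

lossless and dependency-preserving

Lossless test (chase): Rows 1 and 2 agree on C; apply C→D and equate their D entries. Rows 1 and 3 agree on C, D; apply C, D→B and equate their B entries. Row 2 is now all distinguished symbols — the join is lossless.
Dependency preservation: every FD's attributes lie within a single fragment, so each can be enforced locally — preserved.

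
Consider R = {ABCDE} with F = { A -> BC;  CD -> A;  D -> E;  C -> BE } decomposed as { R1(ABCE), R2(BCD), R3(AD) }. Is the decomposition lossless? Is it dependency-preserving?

lossless but not dependency-preserving

Lossless test (chase): Rows 1 and 3 agree on A; apply A→BC and equate their BC entries. Rows 2 and 3 agree on CD; apply CD→A and equate their A entries. Rows 2 and 3 agree on D; apply D→E and equate their E entries. Rows 1 and 2 agree on C; apply C→BE and equate their BE entries. Row 2 is now all distinguished symbols — the join is lossless.
Dependency preservation: the restricted closure of {CD} across the fragments never reaches {A}, so CD → A cannot be enforced without a join — not preserved.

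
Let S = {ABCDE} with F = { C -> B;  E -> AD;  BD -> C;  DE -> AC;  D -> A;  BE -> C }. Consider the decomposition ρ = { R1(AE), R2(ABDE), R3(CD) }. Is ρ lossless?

Chase test. Columns are ABCDE; row i has aⱼ where attribute j ∈ Ri, else bᵢⱼ.
Initial tableau (one row per fragment):
  row 1: a1 b12 b13 b14 a5
  row 2: a1 a2 b23 a4 a5
  row 3: b31 b32 a3 a4 b35
Rows 1 and 2 agree on E; apply E→AD and equate their AD entries.
Rows 1 and 2 agree on DE; apply DE→AC and equate their AC entries.
Rows 1 and 3 agree on D; apply D→A and equate their A entries.
Rows 1 and 2 agree on C; apply C→B and equate their B entries.
No row becomes fully distinguished — the join is lossy.

No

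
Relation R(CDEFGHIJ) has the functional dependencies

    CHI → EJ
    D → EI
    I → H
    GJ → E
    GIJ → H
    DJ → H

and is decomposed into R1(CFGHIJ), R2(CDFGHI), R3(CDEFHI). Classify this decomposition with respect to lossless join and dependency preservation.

Lossless test (chase): Rows 1 and 2 agree on CHI; apply CHI→EJ and equate their EJ entries. Rows 1 and 3 agree on CHI; apply CHI→EJ and equate their EJ entries. Row 2 is now all distinguished symbols — the join is lossless.
Dependency preservation: the restricted closure of {GJ} across the fragments never reaches {E}, so GJ → E cannot be enforced without a join — not preserved.

lossless but not dependency-preserving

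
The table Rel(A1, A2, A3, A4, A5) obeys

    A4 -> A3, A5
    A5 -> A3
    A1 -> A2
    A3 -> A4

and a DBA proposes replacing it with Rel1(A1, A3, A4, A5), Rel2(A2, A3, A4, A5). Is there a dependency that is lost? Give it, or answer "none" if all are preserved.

A1 -> A2

Check A1 → A2: no single fragment contains all of {A1, A2}, and the restricted closure of {A1} across the fragments never reaches {A2}.
A4 → A3, A5 is preserved.
A5 → A3 is preserved.
A3 → A4 is preserved.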